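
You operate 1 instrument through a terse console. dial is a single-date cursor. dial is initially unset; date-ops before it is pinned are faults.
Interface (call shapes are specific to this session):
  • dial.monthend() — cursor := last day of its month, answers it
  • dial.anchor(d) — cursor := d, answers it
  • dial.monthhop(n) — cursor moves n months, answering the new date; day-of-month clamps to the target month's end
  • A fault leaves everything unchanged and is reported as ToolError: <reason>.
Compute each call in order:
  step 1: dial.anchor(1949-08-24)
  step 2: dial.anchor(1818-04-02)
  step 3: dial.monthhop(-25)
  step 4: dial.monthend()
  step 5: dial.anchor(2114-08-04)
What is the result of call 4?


Answer: 1816-03-31

Derivation:
Then dial.anchor(d: 1949-08-24), and see 1949-08-24.
I use dial.anchor(d: 1818-04-02), — result: 1818-04-02.
I try dial.monthhop(n: -25), which returns 1816-03-02.
I invoke dial.monthend(), giving 1816-03-31.
Calling dial.anchor(d: 2114-08-04): 2114-08-04.


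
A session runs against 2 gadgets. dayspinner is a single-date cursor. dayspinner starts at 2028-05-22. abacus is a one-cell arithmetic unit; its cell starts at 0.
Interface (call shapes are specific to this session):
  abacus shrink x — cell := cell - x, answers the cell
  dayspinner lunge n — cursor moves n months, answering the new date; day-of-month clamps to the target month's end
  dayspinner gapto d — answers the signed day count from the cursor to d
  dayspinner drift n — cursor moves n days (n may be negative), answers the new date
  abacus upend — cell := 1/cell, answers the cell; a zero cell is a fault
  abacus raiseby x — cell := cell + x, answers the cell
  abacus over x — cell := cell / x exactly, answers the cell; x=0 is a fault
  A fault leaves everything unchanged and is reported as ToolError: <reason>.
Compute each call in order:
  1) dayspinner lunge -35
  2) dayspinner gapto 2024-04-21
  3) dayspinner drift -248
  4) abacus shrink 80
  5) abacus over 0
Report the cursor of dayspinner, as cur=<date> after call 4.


·→ dayspinner lunge(-35)
·← 2025-06-22
·→ dayspinner gapto(2024-04-21)
·← -427
·→ dayspinner drift(-248)
·← 2024-10-17
·→ abacus shrink(80)
·← -80
·→ abacus over(0)
·← ToolError: division by zero

Answer: cur=2024-10-17


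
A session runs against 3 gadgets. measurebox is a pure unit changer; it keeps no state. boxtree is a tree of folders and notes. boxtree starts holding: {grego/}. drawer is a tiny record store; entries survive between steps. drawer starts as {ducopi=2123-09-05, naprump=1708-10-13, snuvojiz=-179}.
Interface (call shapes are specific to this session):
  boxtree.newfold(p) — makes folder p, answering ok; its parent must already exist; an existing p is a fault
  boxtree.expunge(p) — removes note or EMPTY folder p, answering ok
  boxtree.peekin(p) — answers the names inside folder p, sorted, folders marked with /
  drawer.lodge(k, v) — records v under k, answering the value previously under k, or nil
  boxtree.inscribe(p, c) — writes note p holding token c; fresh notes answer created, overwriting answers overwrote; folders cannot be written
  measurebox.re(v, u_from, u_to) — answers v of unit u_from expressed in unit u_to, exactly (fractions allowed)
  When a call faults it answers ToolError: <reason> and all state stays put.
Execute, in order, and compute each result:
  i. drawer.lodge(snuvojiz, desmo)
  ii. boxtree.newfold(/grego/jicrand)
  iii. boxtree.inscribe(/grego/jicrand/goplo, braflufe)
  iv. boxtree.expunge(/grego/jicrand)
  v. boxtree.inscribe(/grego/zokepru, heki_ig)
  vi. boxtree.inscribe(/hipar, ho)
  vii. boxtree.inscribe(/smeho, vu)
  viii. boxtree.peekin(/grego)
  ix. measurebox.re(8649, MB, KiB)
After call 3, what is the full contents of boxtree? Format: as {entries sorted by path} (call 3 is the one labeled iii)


Then lodge(snuvojiz, desmo): -179.
I try newfold(/grego/jicrand), → ok.
I call inscribe(/grego/jicrand/goplo, braflufe), and observe created.
I invoke expunge(/grego/jicrand), and get ToolError: not empty.
Invoking inscribe(/grego/zokepru, heki_ig): created.
Then inscribe(/hipar, ho): created.
Calling inscribe(/smeho, vu), and get created.
I run peekin(/grego), giving [jicrand/, zokepru].
Invoking re(8649, MB, KiB), and see 135140625/16.

Answer: {grego/, grego/jicrand/, grego/jicrand/goplo=braflufe}


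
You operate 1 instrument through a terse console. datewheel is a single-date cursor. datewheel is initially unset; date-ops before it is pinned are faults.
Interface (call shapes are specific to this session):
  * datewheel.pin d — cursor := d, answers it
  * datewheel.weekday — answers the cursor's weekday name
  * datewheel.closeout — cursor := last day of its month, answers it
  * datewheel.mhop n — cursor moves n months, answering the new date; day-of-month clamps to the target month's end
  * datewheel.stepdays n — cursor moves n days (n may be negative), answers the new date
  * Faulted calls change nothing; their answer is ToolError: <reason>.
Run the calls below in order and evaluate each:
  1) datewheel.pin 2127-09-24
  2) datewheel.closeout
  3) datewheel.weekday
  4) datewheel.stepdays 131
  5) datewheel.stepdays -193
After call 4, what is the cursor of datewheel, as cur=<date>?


Next I call pin with 2127-09-24, and get 2127-09-24.
Next I call closeout, and get 2127-09-30.
I use weekday(): Tuesday.
Then stepdays with 131: 2128-02-08.
Next I call stepdays with -193, and observe 2127-07-30.

Answer: cur=2128-02-08


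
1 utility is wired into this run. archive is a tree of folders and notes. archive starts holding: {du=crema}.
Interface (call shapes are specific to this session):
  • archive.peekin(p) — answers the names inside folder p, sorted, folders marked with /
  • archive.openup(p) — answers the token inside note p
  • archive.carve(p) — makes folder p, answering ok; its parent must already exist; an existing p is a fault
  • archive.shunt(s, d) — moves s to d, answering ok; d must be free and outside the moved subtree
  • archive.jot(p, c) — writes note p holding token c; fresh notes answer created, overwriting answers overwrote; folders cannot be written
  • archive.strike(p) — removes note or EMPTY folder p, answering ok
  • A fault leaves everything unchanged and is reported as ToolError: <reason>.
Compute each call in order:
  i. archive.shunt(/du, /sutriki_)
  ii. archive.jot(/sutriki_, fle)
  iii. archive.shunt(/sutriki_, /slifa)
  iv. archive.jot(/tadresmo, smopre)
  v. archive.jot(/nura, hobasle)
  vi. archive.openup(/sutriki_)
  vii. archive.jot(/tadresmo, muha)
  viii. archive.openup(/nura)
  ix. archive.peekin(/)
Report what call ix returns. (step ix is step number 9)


Answer: [nura, slifa, tadresmo]

Derivation:
I try shunt using s→/du, d→/sutriki_, and see ok.
I try jot using p→/sutriki_, c→fle, yielding overwrote.
I call shunt using s→/sutriki_, d→/slifa, — result: ok.
Next I call jot using p→/tadresmo, c→smopre, yielding created.
Now I run jot using p→/nura, c→hobasle, and see created.
I invoke openup using p→/sutriki_, yielding ToolError: not found.
I invoke jot using p→/tadresmo, c→muha, and observe overwrote.
I try openup using p→/nura: hobasle.
I use peekin using p→/, yielding [nura, slifa, tadresmo].


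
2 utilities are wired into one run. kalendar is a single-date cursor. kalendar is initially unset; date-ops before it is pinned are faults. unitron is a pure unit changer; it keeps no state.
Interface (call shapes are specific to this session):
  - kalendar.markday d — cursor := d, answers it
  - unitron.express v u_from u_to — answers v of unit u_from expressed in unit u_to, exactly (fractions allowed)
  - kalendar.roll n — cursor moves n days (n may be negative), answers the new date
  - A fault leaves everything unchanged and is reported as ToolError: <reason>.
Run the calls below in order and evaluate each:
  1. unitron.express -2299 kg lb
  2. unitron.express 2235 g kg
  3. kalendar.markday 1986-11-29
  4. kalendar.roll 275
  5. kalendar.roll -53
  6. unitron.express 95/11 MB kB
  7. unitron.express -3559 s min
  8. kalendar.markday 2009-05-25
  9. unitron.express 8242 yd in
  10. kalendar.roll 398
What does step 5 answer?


Then unitron.express(v→-2299, u_from→kg, u_to→lb), and see -20900000000/4123567.
Then unitron.express(v→2235, u_from→g, u_to→kg), and observe 447/200.
Invoking kalendar.markday(d→1986-11-29), and get 1986-11-29.
I run kalendar.roll(n→275), which returns 1987-08-31.
Now I run kalendar.roll(n→-53), and get 1987-07-09.
Then unitron.express(v→95/11, u_from→MB, u_to→kB), and get 95000/11.
I use unitron.express(v→-3559, u_from→s, u_to→min), and get -3559/60.
Now I run kalendar.markday(d→2009-05-25), — result: 2009-05-25.
I use unitron.express(v→8242, u_from→yd, u_to→in), — result: 296712.
Using kalendar.roll(n→398): 2010-06-27.

Answer: 1987-07-09


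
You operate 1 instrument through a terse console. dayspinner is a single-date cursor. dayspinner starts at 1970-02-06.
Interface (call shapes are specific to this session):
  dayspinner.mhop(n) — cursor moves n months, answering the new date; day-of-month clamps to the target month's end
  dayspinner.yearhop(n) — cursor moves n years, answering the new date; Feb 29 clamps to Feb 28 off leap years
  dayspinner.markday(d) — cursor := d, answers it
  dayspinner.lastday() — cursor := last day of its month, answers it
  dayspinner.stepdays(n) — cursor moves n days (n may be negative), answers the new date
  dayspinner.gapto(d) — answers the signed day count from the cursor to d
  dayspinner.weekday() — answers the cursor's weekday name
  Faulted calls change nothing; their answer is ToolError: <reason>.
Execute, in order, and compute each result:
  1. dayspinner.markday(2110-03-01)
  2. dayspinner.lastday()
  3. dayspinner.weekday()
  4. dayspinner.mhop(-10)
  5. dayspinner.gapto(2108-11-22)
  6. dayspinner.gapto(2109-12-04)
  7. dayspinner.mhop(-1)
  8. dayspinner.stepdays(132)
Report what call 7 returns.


>>> dayspinner.markday 2110-03-01
  2110-03-01
>>> dayspinner.lastday
  2110-03-31
>>> dayspinner.weekday
  Monday
>>> dayspinner.mhop -10
  2109-05-31
>>> dayspinner.gapto 2108-11-22
  -190
>>> dayspinner.gapto 2109-12-04
  187
>>> dayspinner.mhop -1
  2109-04-30
>>> dayspinner.stepdays 132
  2109-09-09

Answer: 2109-04-30


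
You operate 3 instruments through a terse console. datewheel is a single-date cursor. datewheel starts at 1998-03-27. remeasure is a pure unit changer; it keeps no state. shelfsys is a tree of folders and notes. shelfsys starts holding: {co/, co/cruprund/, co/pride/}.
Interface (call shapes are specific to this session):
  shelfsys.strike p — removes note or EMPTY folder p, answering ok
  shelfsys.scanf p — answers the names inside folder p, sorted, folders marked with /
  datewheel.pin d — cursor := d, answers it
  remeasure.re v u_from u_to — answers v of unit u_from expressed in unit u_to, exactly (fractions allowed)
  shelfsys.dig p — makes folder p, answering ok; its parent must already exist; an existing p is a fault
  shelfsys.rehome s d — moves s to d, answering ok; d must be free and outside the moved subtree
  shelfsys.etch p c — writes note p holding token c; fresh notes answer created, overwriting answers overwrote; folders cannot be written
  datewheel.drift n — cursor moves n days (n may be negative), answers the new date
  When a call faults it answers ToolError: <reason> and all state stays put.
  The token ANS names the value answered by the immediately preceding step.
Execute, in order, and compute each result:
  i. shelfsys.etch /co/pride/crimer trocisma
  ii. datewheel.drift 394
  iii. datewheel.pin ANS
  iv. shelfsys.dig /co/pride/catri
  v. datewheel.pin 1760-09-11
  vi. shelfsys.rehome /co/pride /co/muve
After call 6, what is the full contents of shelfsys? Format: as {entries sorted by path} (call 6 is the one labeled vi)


Answer: {co/, co/cruprund/, co/muve/, co/muve/catri/, co/muve/crimer=trocisma}

Derivation:
Using shelfsys.etch(p='/co/pride/crimer', c='trocisma'), and see created.
Calling datewheel.drift(n='394'), giving 1999-04-25.
Next I call datewheel.pin(d='ANS'), → 1999-04-25.
Next I call shelfsys.dig(p='/co/pride/catri'), yielding ok.
I call datewheel.pin(d='1760-09-11'), and observe 1760-09-11.
I try shelfsys.rehome(s='/co/pride', d='/co/muve'), which returns ok.


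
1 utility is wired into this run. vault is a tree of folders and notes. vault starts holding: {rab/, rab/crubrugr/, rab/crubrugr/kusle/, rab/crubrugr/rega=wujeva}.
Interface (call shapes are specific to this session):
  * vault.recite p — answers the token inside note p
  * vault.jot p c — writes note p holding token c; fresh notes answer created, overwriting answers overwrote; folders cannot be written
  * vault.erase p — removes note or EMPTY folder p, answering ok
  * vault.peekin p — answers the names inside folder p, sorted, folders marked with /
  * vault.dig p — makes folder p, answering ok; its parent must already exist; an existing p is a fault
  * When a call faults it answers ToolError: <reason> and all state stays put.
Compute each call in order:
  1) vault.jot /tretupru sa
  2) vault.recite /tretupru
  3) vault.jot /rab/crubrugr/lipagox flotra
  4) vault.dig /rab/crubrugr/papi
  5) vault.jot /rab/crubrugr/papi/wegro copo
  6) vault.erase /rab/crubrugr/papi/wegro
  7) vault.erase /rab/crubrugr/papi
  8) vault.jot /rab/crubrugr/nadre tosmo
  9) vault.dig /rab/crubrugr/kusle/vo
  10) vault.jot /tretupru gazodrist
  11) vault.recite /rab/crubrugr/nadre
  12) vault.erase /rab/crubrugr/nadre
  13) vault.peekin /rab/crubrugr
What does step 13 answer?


Answer: [kusle/, lipagox, rega]

Derivation:
[in] vault.jot /tretupru sa
[out] created
[in] vault.recite /tretupru
[out] sa
[in] vault.jot /rab/crubrugr/lipagox flotra
[out] created
[in] vault.dig /rab/crubrugr/papi
[out] ok
[in] vault.jot /rab/crubrugr/papi/wegro copo
[out] created
[in] vault.erase /rab/crubrugr/papi/wegro
[out] ok
[in] vault.erase /rab/crubrugr/papi
[out] ok
[in] vault.jot /rab/crubrugr/nadre tosmo
[out] created
[in] vault.dig /rab/crubrugr/kusle/vo
[out] ok
[in] vault.jot /tretupru gazodrist
[out] overwrote
[in] vault.recite /rab/crubrugr/nadre
[out] tosmo
[in] vault.erase /rab/crubrugr/nadre
[out] ok
[in] vault.peekin /rab/crubrugr
[out] [kusle/, lipagox, rega]


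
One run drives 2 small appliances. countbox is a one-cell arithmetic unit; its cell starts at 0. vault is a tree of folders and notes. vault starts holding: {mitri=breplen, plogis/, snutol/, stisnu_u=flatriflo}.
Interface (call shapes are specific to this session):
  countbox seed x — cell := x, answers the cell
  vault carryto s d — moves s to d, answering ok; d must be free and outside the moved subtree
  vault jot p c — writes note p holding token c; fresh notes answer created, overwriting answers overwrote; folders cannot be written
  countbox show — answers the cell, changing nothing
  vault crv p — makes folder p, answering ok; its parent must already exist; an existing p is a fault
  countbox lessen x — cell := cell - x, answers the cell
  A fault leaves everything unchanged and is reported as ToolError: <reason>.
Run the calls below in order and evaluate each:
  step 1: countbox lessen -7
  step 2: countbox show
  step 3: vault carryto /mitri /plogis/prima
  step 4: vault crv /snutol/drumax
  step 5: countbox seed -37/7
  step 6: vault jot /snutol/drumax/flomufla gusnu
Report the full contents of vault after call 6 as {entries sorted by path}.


! 1. countbox lessen(x='-7') ~> 7
! 2. countbox show() ~> 7
! 3. vault carryto(s='/mitri', d='/plogis/prima') ~> ok
! 4. vault crv(p='/snutol/drumax') ~> ok
! 5. countbox seed(x='-37/7') ~> -37/7
! 6. vault jot(p='/snutol/drumax/flomufla', c='gusnu') ~> created

Answer: {plogis/, plogis/prima=breplen, snutol/, snutol/drumax/, snutol/drumax/flomufla=gusnu, stisnu_u=flatriflo}


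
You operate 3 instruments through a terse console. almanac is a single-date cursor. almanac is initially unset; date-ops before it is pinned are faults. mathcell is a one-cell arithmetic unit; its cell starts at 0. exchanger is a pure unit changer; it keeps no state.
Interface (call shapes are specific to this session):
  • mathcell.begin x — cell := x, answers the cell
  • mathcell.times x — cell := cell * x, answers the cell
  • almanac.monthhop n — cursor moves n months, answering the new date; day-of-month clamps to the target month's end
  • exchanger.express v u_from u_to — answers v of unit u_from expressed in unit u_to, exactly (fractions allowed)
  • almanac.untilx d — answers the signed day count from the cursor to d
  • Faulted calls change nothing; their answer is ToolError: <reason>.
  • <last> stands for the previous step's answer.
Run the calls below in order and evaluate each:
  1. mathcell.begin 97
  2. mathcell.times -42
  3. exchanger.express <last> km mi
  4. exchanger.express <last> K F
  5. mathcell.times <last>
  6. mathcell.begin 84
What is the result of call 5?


>>> mathcell.begin x: 97
  97
>>> mathcell.times x: -42
  -4074
>>> exchanger.express v: <last> u_from: km u_to: mi
  -10609375/4191
>>> exchanger.express v: <last> u_from: K u_to: F
  -700778399/139700
>>> mathcell.times x: <last>
  1427485598763/69850
>>> mathcell.begin x: 84
  84

Answer: 1427485598763/69850


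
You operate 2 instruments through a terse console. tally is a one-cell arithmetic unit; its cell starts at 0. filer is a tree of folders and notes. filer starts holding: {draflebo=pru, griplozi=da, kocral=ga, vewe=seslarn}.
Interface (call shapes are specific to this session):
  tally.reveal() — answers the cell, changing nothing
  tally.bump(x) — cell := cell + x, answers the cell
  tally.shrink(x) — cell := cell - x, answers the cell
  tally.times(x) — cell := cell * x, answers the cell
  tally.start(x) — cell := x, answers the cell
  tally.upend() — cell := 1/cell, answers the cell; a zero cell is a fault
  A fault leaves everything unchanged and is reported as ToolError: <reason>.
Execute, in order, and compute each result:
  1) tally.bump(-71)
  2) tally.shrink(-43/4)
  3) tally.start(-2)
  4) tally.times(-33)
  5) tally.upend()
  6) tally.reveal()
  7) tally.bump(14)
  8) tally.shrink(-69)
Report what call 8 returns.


>> bump(x→-71)
<< -71
>> shrink(x→-43/4)
<< -241/4
>> start(x→-2)
<< -2
>> times(x→-33)
<< 66
>> upend()
<< 1/66
>> reveal()
<< 1/66
>> bump(x→14)
<< 925/66
>> shrink(x→-69)
<< 5479/66

Answer: 5479/66


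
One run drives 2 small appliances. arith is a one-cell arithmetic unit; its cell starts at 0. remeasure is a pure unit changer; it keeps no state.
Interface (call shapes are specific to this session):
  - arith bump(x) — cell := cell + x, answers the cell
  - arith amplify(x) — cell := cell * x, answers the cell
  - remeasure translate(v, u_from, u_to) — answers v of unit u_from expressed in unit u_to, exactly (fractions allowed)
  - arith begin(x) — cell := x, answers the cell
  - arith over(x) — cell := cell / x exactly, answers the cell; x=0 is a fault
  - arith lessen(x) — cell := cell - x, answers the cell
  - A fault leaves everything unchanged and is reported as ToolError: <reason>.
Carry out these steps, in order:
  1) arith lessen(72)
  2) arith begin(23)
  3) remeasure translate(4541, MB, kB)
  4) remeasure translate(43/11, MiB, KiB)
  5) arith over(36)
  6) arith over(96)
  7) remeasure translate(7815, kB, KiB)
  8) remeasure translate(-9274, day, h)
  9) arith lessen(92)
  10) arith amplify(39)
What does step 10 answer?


% 1. arith lessen(72) => -72
% 2. arith begin(23) => 23
% 3. remeasure translate(4541, MB, kB) => 4541000
% 4. remeasure translate(43/11, MiB, KiB) => 44032/11
% 5. arith over(36) => 23/36
% 6. arith over(96) => 23/3456
% 7. remeasure translate(7815, kB, KiB) => 976875/128
% 8. remeasure translate(-9274, day, h) => -222576
% 9. arith lessen(92) => -317929/3456
% 10. arith amplify(39) => -4133077/1152

Answer: -4133077/1152


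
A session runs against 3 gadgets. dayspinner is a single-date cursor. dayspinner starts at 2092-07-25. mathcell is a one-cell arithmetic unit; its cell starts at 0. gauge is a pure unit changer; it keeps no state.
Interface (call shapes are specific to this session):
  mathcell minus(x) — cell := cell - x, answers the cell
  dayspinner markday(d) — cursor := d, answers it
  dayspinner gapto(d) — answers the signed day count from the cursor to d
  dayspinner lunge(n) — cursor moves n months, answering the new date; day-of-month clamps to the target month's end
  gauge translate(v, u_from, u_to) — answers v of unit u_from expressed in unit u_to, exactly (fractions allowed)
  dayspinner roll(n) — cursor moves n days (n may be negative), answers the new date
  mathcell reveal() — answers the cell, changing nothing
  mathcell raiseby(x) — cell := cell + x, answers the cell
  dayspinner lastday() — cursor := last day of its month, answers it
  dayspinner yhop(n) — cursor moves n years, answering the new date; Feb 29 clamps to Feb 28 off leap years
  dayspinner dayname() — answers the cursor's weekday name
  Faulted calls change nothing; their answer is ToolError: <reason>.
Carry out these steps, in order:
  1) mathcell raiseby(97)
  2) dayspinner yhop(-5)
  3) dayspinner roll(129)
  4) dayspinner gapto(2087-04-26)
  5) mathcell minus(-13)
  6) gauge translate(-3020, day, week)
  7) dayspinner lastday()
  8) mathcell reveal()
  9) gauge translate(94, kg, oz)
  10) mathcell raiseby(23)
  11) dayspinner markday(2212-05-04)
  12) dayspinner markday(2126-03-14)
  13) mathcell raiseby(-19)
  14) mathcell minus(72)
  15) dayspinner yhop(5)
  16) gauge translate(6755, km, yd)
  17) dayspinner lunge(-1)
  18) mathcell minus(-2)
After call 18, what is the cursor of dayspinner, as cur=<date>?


Answer: cur=2131-02-14

Derivation:
CALL mathcell raiseby[x='97']
RET  97
CALL dayspinner yhop[n='-5']
RET  2087-07-25
CALL dayspinner roll[n='129']
RET  2087-12-01
CALL dayspinner gapto[d='2087-04-26']
RET  -219
CALL mathcell minus[x='-13']
RET  110
CALL gauge translate[v='-3020'; u_from='day'; u_to='week']
RET  -3020/7
CALL dayspinner lastday[]
RET  2087-12-31
CALL mathcell reveal[]
RET  110
CALL gauge translate[v='94'; u_from='kg'; u_to='oz']
RET  150400000000/45359237
CALL mathcell raiseby[x='23']
RET  133
CALL dayspinner markday[d='2212-05-04']
RET  2212-05-04
CALL dayspinner markday[d='2126-03-14']
RET  2126-03-14
CALL mathcell raiseby[x='-19']
RET  114
CALL mathcell minus[x='72']
RET  42
CALL dayspinner yhop[n='5']
RET  2131-03-14
CALL gauge translate[v='6755'; u_from='km'; u_to='yd']
RET  8443750000/1143
CALL dayspinner lunge[n='-1']
RET  2131-02-14
CALL mathcell minus[x='-2']
RET  44


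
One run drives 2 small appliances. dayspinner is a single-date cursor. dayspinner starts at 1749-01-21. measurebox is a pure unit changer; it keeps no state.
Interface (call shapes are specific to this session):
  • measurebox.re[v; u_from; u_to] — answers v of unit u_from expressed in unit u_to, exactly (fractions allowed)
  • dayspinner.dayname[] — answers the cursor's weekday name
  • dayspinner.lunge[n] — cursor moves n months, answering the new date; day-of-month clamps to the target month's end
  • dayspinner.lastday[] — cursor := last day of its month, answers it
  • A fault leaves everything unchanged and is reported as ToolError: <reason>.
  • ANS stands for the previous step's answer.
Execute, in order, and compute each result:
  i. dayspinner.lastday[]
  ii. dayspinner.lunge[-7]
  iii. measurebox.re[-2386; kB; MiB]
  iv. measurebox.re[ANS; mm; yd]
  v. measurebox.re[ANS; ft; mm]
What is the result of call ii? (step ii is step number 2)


Answer: 1748-06-30

Derivation:
// 1. dayspinner.lastday() : 1749-01-31
// 2. dayspinner.lunge(n=-7) : 1748-06-30
// 3. measurebox.re(v=-2386, u_from=kB, u_to=MiB) : -149125/65536
// 4. measurebox.re(v=ANS, u_from=mm, u_to=yd) : -745625/299630592
// 5. measurebox.re(v=ANS, u_from=ft, u_to=mm) : -149125/196608


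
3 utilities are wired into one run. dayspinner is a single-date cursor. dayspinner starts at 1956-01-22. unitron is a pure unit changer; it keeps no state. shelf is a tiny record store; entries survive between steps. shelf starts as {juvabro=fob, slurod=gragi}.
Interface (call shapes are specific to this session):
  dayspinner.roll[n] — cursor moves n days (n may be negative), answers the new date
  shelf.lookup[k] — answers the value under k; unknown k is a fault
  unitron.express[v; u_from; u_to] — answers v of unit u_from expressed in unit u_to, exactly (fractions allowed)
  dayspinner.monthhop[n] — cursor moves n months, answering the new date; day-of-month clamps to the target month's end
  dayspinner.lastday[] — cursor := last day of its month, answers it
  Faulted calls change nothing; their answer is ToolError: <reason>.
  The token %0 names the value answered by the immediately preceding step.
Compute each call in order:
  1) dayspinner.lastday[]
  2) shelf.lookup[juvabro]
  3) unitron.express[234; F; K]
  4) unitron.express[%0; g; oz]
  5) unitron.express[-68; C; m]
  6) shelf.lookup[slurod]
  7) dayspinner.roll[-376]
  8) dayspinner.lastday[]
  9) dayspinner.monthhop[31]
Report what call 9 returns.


CALL dayspinner.lastday[]
RET  1956-01-31
CALL shelf.lookup[k: juvabro]
RET  fob
CALL unitron.express[v: 234; u_from: F; u_to: K]
RET  69367/180
CALL unitron.express[v: %0; u_from: g; u_to: oz]
RET  5549360000/408233133
CALL unitron.express[v: -68; u_from: C; u_to: m]
RET  ToolError: incompatible units
CALL shelf.lookup[k: slurod]
RET  gragi
CALL dayspinner.roll[n: -376]
RET  1955-01-20
CALL dayspinner.lastday[]
RET  1955-01-31
CALL dayspinner.monthhop[n: 31]
RET  1957-08-31

Answer: 1957-08-31


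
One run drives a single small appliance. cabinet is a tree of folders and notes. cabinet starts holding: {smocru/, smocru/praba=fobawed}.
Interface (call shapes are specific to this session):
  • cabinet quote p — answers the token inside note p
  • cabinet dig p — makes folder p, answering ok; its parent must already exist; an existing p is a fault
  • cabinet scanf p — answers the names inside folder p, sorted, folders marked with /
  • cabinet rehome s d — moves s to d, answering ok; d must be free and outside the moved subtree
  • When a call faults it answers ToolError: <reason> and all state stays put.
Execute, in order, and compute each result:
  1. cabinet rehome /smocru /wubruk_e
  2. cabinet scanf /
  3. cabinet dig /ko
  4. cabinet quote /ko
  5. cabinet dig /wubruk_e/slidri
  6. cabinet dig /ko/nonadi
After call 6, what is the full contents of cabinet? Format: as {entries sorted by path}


;; cabinet rehome(s='/smocru', d='/wubruk_e') ~> ok
;; cabinet scanf(p='/') ~> [wubruk_e/]
;; cabinet dig(p='/ko') ~> ok
;; cabinet quote(p='/ko') ~> ToolError: is a directory
;; cabinet dig(p='/wubruk_e/slidri') ~> ok
;; cabinet dig(p='/ko/nonadi') ~> ok

Answer: {ko/, ko/nonadi/, wubruk_e/, wubruk_e/praba=fobawed, wubruk_e/slidri/}


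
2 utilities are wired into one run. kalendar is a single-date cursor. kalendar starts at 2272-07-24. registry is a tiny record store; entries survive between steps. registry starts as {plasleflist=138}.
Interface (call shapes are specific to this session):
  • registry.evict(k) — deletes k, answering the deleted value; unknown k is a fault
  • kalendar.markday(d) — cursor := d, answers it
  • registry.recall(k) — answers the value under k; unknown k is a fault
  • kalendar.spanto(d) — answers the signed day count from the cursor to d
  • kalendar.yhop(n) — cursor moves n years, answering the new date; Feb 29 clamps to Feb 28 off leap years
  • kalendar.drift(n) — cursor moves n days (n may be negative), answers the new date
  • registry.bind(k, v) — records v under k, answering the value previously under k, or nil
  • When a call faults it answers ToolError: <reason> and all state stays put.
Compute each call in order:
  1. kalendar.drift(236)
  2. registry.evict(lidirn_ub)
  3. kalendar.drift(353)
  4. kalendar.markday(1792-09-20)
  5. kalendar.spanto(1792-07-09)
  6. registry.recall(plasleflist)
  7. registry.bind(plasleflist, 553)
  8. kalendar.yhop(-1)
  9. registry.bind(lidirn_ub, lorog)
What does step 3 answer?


Act: kalendar.drift[236]
Obs: 2273-03-17
Act: registry.evict[lidirn_ub]
Obs: ToolError: no such key lidirn_ub
Act: kalendar.drift[353]
Obs: 2274-03-05
Act: kalendar.markday[1792-09-20]
Obs: 1792-09-20
Act: kalendar.spanto[1792-07-09]
Obs: -73
Act: registry.recall[plasleflist]
Obs: 138
Act: registry.bind[plasleflist; 553]
Obs: 138
Act: kalendar.yhop[-1]
Obs: 1791-09-20
Act: registry.bind[lidirn_ub; lorog]
Obs: nil

Answer: 2274-03-05


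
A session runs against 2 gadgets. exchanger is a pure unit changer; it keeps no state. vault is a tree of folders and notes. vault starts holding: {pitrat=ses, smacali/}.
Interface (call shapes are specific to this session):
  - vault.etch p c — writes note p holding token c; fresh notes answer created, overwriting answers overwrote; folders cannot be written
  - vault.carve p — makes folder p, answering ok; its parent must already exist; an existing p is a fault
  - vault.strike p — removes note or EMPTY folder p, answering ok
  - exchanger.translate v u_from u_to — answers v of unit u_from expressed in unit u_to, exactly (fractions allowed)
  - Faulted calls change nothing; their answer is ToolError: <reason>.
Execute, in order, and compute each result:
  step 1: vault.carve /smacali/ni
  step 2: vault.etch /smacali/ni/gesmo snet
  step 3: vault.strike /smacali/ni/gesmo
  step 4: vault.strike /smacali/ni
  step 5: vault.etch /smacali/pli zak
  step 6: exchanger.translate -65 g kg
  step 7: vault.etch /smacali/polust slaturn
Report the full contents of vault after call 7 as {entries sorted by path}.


Answer: {pitrat=ses, smacali/, smacali/pli=zak, smacali/polust=slaturn}

Derivation:
$ vault.carve p→/smacali/ni
= ok
$ vault.etch p→/smacali/ni/gesmo c→snet
= created
$ vault.strike p→/smacali/ni/gesmo
= ok
$ vault.strike p→/smacali/ni
= ok
$ vault.etch p→/smacali/pli c→zak
= created
$ exchanger.translate v→-65 u_from→g u_to→kg
= -13/200
$ vault.etch p→/smacali/polust c→slaturn
= created


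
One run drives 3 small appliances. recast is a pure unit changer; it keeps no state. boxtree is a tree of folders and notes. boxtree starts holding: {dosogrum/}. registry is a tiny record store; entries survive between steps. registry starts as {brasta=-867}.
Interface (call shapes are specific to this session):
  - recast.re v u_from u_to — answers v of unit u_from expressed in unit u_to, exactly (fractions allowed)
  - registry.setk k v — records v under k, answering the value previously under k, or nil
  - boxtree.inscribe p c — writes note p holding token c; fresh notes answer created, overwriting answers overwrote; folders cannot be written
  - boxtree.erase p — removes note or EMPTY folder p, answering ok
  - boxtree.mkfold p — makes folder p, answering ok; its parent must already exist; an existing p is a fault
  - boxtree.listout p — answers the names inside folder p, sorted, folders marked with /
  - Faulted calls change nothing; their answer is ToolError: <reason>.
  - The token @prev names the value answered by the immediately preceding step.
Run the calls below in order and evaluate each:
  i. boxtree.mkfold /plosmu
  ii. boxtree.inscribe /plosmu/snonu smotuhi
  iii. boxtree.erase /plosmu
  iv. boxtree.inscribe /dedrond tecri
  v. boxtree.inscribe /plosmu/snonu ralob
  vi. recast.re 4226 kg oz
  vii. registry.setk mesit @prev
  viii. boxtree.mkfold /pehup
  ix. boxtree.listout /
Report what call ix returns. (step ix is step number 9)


Answer: [dedrond, dosogrum/, pehup/, plosmu/]

Derivation:
→ boxtree.mkfold(p: /plosmu)
← ok
→ boxtree.inscribe(p: /plosmu/snonu, c: smotuhi)
← created
→ boxtree.erase(p: /plosmu)
← ToolError: not empty
→ boxtree.inscribe(p: /dedrond, c: tecri)
← created
→ boxtree.inscribe(p: /plosmu/snonu, c: ralob)
← overwrote
→ recast.re(v: 4226, u_from: kg, u_to: oz)
← 6761600000000/45359237
→ registry.setk(k: mesit, v: @prev)
← nil
→ boxtree.mkfold(p: /pehup)
← ok
→ boxtree.listout(p: /)
← [dedrond, dosogrum/, pehup/, plosmu/]


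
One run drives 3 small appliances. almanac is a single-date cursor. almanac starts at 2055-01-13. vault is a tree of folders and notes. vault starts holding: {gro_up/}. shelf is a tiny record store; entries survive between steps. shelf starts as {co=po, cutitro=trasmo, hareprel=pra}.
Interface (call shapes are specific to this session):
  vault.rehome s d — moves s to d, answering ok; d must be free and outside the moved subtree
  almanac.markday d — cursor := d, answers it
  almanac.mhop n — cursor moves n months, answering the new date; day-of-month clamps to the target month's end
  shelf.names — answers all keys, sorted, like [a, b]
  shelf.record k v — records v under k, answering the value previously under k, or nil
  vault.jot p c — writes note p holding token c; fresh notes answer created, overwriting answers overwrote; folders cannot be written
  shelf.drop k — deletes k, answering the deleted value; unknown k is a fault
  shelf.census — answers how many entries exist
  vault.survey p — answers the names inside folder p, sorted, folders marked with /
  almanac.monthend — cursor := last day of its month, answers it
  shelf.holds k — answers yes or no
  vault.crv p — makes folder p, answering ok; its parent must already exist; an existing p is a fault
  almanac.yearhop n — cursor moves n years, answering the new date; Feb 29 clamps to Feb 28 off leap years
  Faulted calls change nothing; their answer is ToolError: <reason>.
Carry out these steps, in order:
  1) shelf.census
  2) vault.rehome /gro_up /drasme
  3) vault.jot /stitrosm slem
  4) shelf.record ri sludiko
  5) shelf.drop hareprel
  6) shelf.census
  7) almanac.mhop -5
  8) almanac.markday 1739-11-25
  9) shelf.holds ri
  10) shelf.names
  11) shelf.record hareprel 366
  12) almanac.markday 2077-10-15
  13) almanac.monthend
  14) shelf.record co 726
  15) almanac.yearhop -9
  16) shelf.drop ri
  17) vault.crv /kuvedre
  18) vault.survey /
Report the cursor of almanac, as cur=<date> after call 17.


Answer: cur=2068-10-31

Derivation:
CALL shelf.census[]
RET  3
CALL vault.rehome[s: /gro_up; d: /drasme]
RET  ok
CALL vault.jot[p: /stitrosm; c: slem]
RET  created
CALL shelf.record[k: ri; v: sludiko]
RET  nil
CALL shelf.drop[k: hareprel]
RET  pra
CALL shelf.census[]
RET  3
CALL almanac.mhop[n: -5]
RET  2054-08-13
CALL almanac.markday[d: 1739-11-25]
RET  1739-11-25
CALL shelf.holds[k: ri]
RET  yes
CALL shelf.names[]
RET  [co, cutitro, ri]
CALL shelf.record[k: hareprel; v: 366]
RET  nil
CALL almanac.markday[d: 2077-10-15]
RET  2077-10-15
CALL almanac.monthend[]
RET  2077-10-31
CALL shelf.record[k: co; v: 726]
RET  po
CALL almanac.yearhop[n: -9]
RET  2068-10-31
CALL shelf.drop[k: ri]
RET  sludiko
CALL vault.crv[p: /kuvedre]
RET  ok
CALL vault.survey[p: /]
RET  [drasme/, kuvedre/, stitrosm]


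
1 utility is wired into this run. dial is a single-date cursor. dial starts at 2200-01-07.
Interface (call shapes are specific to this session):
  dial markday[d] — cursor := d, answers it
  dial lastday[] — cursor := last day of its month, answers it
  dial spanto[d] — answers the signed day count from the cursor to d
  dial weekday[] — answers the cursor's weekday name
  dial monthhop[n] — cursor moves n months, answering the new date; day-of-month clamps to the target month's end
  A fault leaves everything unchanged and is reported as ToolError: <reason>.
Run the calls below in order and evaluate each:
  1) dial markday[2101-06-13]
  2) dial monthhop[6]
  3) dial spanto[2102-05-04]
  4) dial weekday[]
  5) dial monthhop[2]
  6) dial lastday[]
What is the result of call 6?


Answer: 2102-02-28

Derivation:
>>> dial markday d='2101-06-13'
[out] 2101-06-13
>>> dial monthhop n='6'
[out] 2101-12-13
>>> dial spanto d='2102-05-04'
[out] 142
>>> dial weekday
[out] Tuesday
>>> dial monthhop n='2'
[out] 2102-02-13
>>> dial lastday
[out] 2102-02-28


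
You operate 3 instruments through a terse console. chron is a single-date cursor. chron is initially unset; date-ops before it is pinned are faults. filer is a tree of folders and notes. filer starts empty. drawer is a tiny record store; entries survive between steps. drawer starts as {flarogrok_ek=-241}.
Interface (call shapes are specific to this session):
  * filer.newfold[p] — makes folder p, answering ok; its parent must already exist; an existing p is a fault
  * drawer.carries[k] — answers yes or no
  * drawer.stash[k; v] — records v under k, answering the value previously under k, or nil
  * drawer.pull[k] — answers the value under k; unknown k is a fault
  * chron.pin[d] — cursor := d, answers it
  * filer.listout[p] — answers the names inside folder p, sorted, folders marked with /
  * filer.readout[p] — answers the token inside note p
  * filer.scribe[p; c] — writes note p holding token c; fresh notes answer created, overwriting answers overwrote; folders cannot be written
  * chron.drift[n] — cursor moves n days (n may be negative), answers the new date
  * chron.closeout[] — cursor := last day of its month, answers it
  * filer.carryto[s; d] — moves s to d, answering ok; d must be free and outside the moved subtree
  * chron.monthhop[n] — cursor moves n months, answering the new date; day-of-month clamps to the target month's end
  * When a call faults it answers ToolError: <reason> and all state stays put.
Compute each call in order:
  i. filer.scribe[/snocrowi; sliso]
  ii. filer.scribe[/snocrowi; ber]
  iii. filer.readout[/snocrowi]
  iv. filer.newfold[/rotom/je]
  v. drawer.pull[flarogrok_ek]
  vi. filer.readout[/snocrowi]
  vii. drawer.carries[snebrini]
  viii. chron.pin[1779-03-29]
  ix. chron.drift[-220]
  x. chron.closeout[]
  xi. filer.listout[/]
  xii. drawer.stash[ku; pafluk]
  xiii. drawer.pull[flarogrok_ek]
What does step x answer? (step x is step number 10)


==> scribe(p→/snocrowi, c→sliso)
<== created
==> scribe(p→/snocrowi, c→ber)
<== overwrote
==> readout(p→/snocrowi)
<== ber
==> newfold(p→/rotom/je)
<== ToolError: no parent
==> pull(k→flarogrok_ek)
<== -241
==> readout(p→/snocrowi)
<== ber
==> carries(k→snebrini)
<== no
==> pin(d→1779-03-29)
<== 1779-03-29
==> drift(n→-220)
<== 1778-08-21
==> closeout()
<== 1778-08-31
==> listout(p→/)
<== [snocrowi]
==> stash(k→ku, v→pafluk)
<== nil
==> pull(k→flarogrok_ek)
<== -241

Answer: 1778-08-31


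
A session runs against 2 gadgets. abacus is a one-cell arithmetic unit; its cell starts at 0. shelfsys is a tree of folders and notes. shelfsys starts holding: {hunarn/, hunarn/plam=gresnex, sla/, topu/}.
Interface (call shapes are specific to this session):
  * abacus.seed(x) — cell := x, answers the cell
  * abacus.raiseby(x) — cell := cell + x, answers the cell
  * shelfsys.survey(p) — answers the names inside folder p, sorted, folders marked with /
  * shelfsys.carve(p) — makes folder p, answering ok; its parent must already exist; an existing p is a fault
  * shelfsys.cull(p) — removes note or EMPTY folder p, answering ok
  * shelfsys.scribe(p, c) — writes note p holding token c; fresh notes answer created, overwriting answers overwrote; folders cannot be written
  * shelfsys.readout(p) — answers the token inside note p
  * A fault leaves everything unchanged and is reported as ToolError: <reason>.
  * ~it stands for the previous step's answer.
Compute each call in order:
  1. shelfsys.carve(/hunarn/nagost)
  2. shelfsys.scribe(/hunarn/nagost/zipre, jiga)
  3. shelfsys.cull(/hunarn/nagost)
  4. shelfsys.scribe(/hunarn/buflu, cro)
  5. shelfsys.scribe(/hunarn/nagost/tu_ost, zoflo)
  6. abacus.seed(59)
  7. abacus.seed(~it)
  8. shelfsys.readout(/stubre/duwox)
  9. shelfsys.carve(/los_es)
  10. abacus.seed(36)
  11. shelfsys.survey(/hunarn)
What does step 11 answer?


Answer: [buflu, nagost/, plam]

Derivation:
% shelfsys.carve p=/hunarn/nagost
= ok
% shelfsys.scribe p=/hunarn/nagost/zipre c=jiga
= created
% shelfsys.cull p=/hunarn/nagost
= ToolError: not empty
% shelfsys.scribe p=/hunarn/buflu c=cro
= created
% shelfsys.scribe p=/hunarn/nagost/tu_ost c=zoflo
= created
% abacus.seed x=59
= 59
% abacus.seed x=~it
= 59
% shelfsys.readout p=/stubre/duwox
= ToolError: not found
% shelfsys.carve p=/los_es
= ok
% abacus.seed x=36
= 36
% shelfsys.survey p=/hunarn
= [buflu, nagost/, plam]
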